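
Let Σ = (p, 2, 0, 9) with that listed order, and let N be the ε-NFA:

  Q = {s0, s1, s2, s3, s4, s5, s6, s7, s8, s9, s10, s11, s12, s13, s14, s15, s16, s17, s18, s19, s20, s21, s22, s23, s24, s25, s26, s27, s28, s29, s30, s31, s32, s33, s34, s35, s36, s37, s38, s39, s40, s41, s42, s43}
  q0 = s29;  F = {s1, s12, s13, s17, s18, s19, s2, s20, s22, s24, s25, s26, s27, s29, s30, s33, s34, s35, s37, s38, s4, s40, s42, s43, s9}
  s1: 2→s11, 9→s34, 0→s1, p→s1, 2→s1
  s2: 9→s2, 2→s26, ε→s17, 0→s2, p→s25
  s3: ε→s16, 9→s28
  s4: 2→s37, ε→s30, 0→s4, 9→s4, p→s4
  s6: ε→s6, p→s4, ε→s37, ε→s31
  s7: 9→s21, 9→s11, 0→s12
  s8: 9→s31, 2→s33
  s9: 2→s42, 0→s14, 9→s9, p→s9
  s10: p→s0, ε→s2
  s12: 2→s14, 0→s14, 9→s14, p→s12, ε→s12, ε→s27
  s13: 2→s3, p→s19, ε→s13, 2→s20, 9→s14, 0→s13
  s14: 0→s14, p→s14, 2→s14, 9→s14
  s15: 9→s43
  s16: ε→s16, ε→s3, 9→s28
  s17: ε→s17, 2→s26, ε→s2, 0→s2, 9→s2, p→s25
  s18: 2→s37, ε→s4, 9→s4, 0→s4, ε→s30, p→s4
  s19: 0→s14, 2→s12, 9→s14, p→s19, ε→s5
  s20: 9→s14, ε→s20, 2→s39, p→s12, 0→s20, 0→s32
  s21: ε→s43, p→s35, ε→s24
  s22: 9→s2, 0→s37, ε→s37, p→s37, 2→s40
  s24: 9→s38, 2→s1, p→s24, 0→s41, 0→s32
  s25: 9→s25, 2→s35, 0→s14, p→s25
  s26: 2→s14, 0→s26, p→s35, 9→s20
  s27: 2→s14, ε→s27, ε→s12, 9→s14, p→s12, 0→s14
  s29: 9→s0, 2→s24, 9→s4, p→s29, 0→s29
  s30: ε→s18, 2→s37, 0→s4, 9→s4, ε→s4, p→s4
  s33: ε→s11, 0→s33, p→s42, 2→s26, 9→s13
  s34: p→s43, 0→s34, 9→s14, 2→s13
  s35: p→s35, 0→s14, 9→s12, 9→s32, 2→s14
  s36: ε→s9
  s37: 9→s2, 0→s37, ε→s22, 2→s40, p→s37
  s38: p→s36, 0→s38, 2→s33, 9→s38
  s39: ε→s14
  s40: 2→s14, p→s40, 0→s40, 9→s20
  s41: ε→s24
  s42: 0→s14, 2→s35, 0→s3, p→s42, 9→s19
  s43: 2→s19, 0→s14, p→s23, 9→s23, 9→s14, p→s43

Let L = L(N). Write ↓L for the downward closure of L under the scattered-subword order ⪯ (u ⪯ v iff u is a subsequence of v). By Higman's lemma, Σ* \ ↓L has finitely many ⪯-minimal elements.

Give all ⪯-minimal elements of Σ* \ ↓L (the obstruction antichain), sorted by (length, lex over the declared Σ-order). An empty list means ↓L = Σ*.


A = [2299, 29p0, 9222].

|Q|=44, |F|=25, |δ|=154 (30 ε).
min D↑ (21 st, q0=0, F={13}): 0:p→0,2→1,0→0,9→2 1:p→1,2→3,0→1,9→4 2:p→2,2→5,0→2,9→2 3:p→3,2→3,0→3,9→6 4:p→7,2→8,0→4,9→4 5:p→5,2→9,0→5,9→10 6:p→11,2→12,0→6,9→13 7:p→7,2→14,0→13,9→7 8:p→14,2→15,0→8,9→12 9:p→9,2→13,0→9,9→16 10:p→17,2→15,0→10,9→10 11:p→11,2→18,0→13,9→13 12:p→18,2→16,0→12,9→13 13:p→13,2→13,0→13,9→13 14:p→14,2→19,0→13,9→18 15:p→19,2→13,0→15,9→16 16:p→20,2→13,0→16,9→13 17:p→17,2→19,0→13,9→17 18:p→18,2→20,0→13,9→13 19:p→19,2→13,0→13,9→20 20:p→20,2→13,0→13,9→13.
'2299': N↓-sim [37, 32, 22, 15, 3] end={s14,s23,s28} rej; 4/4 del acc.
'29p0': run [37, 32, 26, 16, 4] end={s14,s16,s28,s3} ∉↓L; 4/4 del acc.
'9222': N↓-sim [37, 33, 23, 12, 2] end={s14,s39} ∉↓L; 4/4 single-dels accept.
3 words, ⪯-incomp.


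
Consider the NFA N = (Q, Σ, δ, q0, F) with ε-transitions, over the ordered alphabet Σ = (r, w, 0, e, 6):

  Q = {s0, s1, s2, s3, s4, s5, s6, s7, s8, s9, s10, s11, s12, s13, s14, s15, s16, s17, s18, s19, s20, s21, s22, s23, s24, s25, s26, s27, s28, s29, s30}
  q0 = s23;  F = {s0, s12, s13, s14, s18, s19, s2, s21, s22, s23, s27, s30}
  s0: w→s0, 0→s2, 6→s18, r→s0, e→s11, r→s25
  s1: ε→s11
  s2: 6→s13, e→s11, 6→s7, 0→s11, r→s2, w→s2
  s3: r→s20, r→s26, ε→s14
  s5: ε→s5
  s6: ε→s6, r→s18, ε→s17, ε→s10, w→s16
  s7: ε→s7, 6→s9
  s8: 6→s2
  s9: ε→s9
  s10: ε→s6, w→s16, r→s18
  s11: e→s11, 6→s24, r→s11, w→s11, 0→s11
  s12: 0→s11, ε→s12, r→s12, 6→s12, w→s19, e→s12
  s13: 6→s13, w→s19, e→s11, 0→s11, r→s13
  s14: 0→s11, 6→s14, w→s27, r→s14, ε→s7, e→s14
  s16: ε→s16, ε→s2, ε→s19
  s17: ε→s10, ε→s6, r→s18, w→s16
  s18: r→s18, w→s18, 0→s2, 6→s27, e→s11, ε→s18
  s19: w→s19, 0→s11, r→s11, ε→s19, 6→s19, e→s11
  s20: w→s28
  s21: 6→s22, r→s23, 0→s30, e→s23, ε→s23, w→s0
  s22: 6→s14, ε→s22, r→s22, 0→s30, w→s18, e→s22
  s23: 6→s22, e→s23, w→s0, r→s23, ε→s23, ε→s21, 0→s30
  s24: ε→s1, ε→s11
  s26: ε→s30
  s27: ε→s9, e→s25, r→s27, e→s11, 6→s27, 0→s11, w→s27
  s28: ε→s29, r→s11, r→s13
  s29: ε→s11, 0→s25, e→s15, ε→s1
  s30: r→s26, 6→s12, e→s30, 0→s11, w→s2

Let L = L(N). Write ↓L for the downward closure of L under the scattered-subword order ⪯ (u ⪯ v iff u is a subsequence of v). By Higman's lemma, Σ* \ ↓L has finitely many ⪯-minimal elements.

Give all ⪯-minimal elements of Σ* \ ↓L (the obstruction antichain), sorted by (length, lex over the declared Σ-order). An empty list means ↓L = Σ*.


|Q|=31, |F|=12, |δ|=112 (29 ε).
min D↑ (12 st, q0=0, F={5}): 0:r→0,w→1,0→2,e→0,6→3 1:r→1,w→1,0→4,e→5,6→6 2:r→2,w→4,0→5,e→2,6→7 3:r→3,w→6,0→2,e→3,6→8 4:r→4,w→4,0→5,e→5,6→9 5:r→5,w→5,0→5,e→5,6→5 6:r→6,w→6,0→4,e→5,6→10 7:r→7,w→11,0→5,e→7,6→7 8:r→8,w→10,0→5,e→8,6→8 9:r→9,w→11,0→5,e→5,6→9 10:r→10,w→10,0→5,e→5,6→10 11:r→5,w→11,0→5,e→5,6→11 [Hopcroft].
'we': run [19, 12, 4] end={s1,s11,s24,s25} ∉↓L; 2/2 del acc.
'00': N↓-sim [19, 11, 3] end={s1,s11,s24} rej; 2/2 del acc.
'660': N↓-sim [19, 16, 11, 3] end={s1,s11,s24} ∉↓L; 3/3 deletions ∈↓L.
'06wr': run [19, 11, 8, 4, 3] end={s1,s11,s24} — reject; 4/4 del acc.
4 obstructions.

Antichain: [we, 00, 660, 06wr].


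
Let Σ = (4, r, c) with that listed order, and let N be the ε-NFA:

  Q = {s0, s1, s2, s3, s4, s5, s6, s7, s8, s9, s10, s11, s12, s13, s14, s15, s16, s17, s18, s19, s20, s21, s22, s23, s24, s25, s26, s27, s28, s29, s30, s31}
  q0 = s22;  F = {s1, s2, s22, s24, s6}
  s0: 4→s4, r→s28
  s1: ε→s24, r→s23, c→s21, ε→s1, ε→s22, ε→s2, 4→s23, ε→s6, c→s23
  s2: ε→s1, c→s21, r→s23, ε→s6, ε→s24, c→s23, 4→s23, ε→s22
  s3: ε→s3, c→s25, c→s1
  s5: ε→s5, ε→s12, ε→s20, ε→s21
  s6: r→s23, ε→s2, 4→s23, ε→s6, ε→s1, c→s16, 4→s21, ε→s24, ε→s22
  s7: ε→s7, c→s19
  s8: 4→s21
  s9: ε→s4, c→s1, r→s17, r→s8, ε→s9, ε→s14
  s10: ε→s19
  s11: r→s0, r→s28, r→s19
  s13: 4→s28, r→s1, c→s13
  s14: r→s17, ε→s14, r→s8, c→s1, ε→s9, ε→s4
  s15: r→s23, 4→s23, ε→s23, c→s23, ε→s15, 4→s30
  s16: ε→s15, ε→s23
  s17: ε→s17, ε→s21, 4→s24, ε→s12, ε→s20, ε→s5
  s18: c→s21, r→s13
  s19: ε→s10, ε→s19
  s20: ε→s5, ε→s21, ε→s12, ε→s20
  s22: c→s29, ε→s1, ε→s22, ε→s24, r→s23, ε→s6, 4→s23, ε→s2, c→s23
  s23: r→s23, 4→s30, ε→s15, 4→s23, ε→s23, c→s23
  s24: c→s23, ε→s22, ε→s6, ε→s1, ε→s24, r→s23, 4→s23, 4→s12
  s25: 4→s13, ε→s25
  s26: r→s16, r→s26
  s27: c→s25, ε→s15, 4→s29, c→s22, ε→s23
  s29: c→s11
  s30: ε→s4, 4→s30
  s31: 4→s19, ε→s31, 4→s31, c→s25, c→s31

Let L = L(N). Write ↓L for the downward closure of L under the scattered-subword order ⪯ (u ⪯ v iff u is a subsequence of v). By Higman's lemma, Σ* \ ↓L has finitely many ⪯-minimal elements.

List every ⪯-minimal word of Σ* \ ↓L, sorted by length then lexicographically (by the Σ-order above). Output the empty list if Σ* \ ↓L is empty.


Antichain: [4, r, c].

|Q|=32, |F|=5, |δ|=119 (58 ε).
min D↑ (2 st, q0=0, F={1}): 0:4→1,r→1,c→1 1:4→1,r→1,c→1.
'4': N↓-sim [18, 6] end={s12,s15,s21,s23,s30,s4} rej; 1/1 deletions ∈↓L.
'r': |S_i|=[18, 8] end={s0,s10,s15,s19,s23,s28,s30,s4} rej; 1/1 del acc.
'c': N↓-sim [18, 12] end={s0,s10,s11,s15,s16,s19,s21,s23,s28,s29,s30,s4} — reject; 1/1 deletions ∈↓L.
3 minimals (antichain).


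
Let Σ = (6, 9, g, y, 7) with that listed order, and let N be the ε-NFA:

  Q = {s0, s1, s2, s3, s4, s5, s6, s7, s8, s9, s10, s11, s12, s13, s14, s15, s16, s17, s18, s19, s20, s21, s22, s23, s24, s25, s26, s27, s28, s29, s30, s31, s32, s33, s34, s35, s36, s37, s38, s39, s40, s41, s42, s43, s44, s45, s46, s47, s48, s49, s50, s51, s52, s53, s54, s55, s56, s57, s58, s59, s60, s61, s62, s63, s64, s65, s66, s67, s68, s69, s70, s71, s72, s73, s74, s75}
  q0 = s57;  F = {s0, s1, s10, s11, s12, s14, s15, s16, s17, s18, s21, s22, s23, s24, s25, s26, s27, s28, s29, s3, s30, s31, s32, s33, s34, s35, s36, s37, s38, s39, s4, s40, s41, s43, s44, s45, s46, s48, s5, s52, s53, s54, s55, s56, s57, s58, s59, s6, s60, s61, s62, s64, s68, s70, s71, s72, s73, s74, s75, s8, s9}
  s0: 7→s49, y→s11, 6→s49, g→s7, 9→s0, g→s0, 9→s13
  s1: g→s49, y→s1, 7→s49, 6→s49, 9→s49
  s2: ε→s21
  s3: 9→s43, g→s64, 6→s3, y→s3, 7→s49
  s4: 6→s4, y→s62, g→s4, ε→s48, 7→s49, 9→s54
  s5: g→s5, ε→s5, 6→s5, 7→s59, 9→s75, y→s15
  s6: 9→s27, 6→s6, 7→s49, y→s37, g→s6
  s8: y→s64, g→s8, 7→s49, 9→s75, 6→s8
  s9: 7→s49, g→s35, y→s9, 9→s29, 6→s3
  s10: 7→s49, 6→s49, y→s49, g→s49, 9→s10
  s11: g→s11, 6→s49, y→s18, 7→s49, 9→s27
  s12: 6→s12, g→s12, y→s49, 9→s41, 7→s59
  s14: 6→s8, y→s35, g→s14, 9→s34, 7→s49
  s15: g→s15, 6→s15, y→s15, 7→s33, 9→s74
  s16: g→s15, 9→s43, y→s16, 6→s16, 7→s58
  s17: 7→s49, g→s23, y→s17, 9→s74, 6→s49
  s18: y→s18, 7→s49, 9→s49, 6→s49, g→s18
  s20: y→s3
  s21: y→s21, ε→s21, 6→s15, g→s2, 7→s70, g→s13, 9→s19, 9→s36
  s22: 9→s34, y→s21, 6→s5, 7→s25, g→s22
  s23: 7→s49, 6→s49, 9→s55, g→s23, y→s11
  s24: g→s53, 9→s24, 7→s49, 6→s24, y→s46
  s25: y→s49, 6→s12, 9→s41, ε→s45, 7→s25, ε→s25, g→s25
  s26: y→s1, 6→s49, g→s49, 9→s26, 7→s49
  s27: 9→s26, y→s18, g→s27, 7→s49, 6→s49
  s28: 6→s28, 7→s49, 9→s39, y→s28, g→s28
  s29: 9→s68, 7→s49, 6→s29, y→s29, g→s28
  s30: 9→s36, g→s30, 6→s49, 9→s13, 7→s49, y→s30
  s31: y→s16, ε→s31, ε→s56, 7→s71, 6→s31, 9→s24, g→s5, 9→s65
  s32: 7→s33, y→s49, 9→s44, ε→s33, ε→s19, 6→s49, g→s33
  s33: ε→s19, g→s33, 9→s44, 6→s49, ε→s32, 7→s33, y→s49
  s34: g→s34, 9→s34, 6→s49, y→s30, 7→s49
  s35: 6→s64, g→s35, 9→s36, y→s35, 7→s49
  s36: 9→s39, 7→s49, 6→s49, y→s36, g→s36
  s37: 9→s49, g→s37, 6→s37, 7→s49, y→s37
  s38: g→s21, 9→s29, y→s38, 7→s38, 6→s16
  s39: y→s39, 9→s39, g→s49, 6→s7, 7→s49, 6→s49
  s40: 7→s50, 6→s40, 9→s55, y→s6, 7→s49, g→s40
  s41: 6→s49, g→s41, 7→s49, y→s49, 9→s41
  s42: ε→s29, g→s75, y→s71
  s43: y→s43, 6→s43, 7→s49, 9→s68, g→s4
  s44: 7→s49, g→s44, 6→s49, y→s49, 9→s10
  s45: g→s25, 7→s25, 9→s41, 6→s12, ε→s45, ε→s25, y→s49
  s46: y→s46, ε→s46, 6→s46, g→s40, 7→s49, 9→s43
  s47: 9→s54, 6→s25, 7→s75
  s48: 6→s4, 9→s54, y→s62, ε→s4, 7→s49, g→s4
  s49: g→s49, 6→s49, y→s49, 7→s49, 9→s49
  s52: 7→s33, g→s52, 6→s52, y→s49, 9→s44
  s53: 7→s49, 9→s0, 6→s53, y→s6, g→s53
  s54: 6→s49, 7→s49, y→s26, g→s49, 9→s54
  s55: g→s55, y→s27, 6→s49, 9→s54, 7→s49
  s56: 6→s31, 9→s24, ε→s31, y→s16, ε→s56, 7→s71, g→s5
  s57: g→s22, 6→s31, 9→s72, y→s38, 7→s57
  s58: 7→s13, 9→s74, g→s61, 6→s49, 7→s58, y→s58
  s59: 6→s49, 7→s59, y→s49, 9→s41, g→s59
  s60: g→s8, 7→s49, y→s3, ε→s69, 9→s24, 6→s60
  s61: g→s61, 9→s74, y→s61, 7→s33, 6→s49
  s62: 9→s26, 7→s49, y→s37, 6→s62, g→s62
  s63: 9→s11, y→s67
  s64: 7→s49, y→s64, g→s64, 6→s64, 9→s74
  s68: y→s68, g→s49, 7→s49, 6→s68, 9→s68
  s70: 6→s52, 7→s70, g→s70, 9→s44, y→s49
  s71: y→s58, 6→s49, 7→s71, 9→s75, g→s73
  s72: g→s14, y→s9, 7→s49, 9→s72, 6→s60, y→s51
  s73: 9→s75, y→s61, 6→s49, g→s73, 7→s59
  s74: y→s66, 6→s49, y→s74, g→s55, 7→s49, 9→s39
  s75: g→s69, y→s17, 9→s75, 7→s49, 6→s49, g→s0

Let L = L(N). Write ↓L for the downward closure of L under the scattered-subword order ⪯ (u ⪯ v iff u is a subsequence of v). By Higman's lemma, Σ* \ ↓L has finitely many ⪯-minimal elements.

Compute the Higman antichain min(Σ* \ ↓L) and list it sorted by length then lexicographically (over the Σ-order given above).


|Q|=76, |F|=61, |δ|=350 (20 ε).
min D↑ (58 st, q0=0, F={12}): 0:6→1,9→2,g→3,y→4,7→0 1:6→1,9→5,g→6,y→7,7→8 2:6→9,9→2,g→10,y→11,7→12 3:6→6,9→13,g→3,y→14,7→15 4:6→7,9→16,g→14,y→4,7→4 5:6→5,9→5,g→17,y→18,7→12 6:6→6,9→19,g→6,y→20,7→21 7:6→7,9→22,g→20,y→7,7→23 8:6→12,9→19,g→24,y→23,7→8 9:6→9,9→5,g→25,y→26,7→12 10:6→25,9→13,g→10,y→27,7→12 11:6→26,9→16,g→27,y→11,7→12 12:6→12,9→12,g→12,y→12,7→12 13:6→12,9→13,g→13,y→28,7→12 14:6→20,9→29,g→14,y→14,7→30 15:6→31,9→32,g→15,y→12,7→15 16:6→16,9→33,g→34,y→16,7→12 17:6→17,9→35,g→17,y→36,7→12 18:6→18,9→22,g→37,y→18,7→12 19:6→12,9→19,g→35,y→38,7→12 20:6→20,9→39,g→20,y→20,7→40 21:6→12,9→32,g→21,y→12,7→21 22:6→22,9→33,g→41,y→22,7→12 23:6→12,9→39,g→42,y→23,7→23 24:6→12,9→19,g→24,y→42,7→21 25:6→25,9→19,g→25,y→43,7→12 26:6→26,9→22,g→43,y→26,7→12 27:6→43,9→29,g→27,y→27,7→12 28:6→12,9→29,g→28,y→28,7→12 29:6→12,9→44,g→29,y→29,7→12 30:6→45,9→46,g→30,y→12,7→30 31:6→31,9→32,g→31,y→12,7→21 32:6→12,9→32,g→32,y→12,7→12 33:6→33,9→33,g→12,y→33,7→12 34:6→34,9→44,g→34,y→34,7→12 35:6→12,9→35,g→35,y→47,7→12 36:6→36,9→48,g→36,y→49,7→12 37:6→37,9→50,g→37,y→36,7→12 38:6→12,9→39,g→51,y→38,7→12 39:6→12,9→44,g→50,y→39,7→12 40:6→12,9→46,g→40,y→12,7→40 41:6→41,9→52,g→41,y→53,7→12 42:6→12,9→39,g→42,y→42,7→40 43:6→43,9→39,g→43,y→43,7→12 44:6→12,9→44,g→12,y→44,7→12 45:6→45,9→46,g→45,y→12,7→40 46:6→12,9→54,g→46,y→12,7→12 47:6→12,9→48,g→47,y→55,7→12 48:6→12,9→56,g→48,y→55,7→12 49:6→49,9→12,g→49,y→49,7→12 50:6→12,9→52,g→50,y→48,7→12 51:6→12,9→50,g→51,y→47,7→12 52:6→12,9→52,g→12,y→56,7→12 53:6→53,9→56,g→53,y→49,7→12 54:6→12,9→54,g→12,y→12,7→12 55:6→12,9→12,g→55,y→55,7→12 56:6→12,9→56,g→12,y→57,7→12 57:6→12,9→12,g→12,y→57,7→12 (ε-aug+det+¬).
'97': N↓-sim [71, 49, 2] end={s49,s50} — reject; 2/2 del acc.
'676': |S_i|=[71, 55, 30, 2] end={s49,s7} ∉↓L; 3/3 del acc.
'g96': N↓-sim [71, 53, 25, 2] end={s49,s7} rej; 3/3 deletions ∈↓L.
'g7y': run [71, 53, 14, 1] end={s49} ∉↓L; 3/3 single-dels accept.
'y99g': |S_i|=[71, 48, 24, 8, 1] end={s49} rej; 4/4 deletions ∈↓L.
'69gyy9': N↓-sim [71, 55, 34, 24, 9, 4, 1] end={s49} — reject; 6/6 del acc.
6 words, ⪯-incomp.

A = [97, 676, g96, g7y, y99g, 69gyy9].


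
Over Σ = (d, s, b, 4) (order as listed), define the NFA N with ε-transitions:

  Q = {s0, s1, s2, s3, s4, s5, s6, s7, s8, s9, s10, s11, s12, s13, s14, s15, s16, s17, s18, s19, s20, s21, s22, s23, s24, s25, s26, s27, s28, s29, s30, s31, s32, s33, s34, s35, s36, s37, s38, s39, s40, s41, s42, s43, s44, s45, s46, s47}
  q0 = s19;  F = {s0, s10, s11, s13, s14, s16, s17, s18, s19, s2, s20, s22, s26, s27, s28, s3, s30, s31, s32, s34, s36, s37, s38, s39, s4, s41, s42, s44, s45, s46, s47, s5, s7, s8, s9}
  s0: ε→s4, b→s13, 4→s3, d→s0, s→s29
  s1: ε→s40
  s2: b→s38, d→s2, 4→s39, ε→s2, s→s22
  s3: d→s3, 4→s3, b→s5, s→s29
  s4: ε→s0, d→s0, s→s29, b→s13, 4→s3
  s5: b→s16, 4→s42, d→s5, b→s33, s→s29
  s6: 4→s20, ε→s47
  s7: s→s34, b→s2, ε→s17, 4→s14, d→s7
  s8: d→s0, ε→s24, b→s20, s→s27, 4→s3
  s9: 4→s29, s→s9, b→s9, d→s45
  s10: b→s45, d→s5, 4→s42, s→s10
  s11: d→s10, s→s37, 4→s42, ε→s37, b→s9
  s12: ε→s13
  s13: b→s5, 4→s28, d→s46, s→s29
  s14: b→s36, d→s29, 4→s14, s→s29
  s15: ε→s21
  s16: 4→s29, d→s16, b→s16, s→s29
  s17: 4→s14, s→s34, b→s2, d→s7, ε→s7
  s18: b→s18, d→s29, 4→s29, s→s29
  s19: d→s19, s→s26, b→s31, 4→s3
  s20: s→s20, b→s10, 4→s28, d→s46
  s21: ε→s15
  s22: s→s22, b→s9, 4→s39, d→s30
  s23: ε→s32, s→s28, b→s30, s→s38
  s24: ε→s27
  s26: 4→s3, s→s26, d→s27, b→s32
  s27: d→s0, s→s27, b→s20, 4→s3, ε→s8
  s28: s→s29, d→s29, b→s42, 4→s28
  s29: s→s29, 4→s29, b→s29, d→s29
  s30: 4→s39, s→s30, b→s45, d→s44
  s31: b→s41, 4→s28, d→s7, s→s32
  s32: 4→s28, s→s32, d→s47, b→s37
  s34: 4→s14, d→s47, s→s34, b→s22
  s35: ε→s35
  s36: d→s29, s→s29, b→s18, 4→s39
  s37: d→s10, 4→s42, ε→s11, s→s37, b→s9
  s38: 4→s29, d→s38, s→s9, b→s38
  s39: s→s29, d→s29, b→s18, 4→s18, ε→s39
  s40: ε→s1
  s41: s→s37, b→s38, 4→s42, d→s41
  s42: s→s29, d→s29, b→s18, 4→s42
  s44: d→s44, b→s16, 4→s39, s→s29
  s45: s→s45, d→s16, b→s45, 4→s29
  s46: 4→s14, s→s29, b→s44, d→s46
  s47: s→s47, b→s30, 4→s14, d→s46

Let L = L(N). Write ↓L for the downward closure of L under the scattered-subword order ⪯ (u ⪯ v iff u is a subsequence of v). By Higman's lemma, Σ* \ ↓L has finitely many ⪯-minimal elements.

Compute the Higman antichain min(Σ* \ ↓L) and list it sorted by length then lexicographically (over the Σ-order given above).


|Q|=48, |F|=35, |δ|=168 (19 ε).
min D↑ (32 st, q0=0, F={9}): 0:d→0,s→1,b→2,4→3 1:d→4,s→1,b→5,4→3 2:d→6,s→5,b→7,4→8 3:d→3,s→9,b→10,4→3 4:d→11,s→4,b→12,4→3 5:d→13,s→5,b→14,4→8 6:d→6,s→15,b→16,4→17 7:d→7,s→14,b→18,4→19 8:d→9,s→9,b→19,4→8 9:d→9,s→9,b→9,4→9 10:d→10,s→9,b→20,4→19 11:d→11,s→9,b→21,4→3 12:d→22,s→12,b→23,4→8 13:d→22,s→13,b→24,4→17 14:d→23,s→14,b→25,4→19 15:d→13,s→15,b→26,4→17 16:d→16,s→26,b→18,4→27 17:d→9,s→9,b→28,4→17 18:d→18,s→25,b→18,4→9 19:d→9,s→9,b→29,4→19 20:d→20,s→9,b→20,4→9 21:d→22,s→9,b→10,4→8 22:d→22,s→9,b→30,4→17 23:d→10,s→23,b→31,4→19 24:d→30,s→24,b→31,4→27 25:d→31,s→25,b→25,4→9 26:d→24,s→26,b→25,4→27 27:d→9,s→9,b→29,4→29 28:d→9,s→9,b→29,4→27 29:d→9,s→9,b→29,4→9 30:d→30,s→9,b→20,4→27 31:d→20,s→31,b→31,4→9 [Hopcroft].
'4s': |S_i|=[38, 11, 1] end={s29} ∉↓L; 2/2 single-dels accept.
'b4d': run [38, 30, 7, 1] end={s29} — reject; 3/3 deletions ∈↓L.
'sdds': run [38, 31, 24, 16, 1] end={s29} — reject; 4/4 deletions ∈↓L.
'bbb4': N↓-sim [38, 30, 19, 7, 1] end={s29} ∉↓L; 4/4 del acc.
'4bb4': N↓-sim [38, 11, 8, 4, 1] end={s29} ∉↓L; 4/4 del acc.
'bdb444': |S_i|=[38, 30, 25, 13, 3, 2, 1] end={s29} — reject; 6/6 single-dels accept.
6 obstructions.

min(Σ*\↓L) = [4s, b4d, sdds, bbb4, 4bb4, bdb444].


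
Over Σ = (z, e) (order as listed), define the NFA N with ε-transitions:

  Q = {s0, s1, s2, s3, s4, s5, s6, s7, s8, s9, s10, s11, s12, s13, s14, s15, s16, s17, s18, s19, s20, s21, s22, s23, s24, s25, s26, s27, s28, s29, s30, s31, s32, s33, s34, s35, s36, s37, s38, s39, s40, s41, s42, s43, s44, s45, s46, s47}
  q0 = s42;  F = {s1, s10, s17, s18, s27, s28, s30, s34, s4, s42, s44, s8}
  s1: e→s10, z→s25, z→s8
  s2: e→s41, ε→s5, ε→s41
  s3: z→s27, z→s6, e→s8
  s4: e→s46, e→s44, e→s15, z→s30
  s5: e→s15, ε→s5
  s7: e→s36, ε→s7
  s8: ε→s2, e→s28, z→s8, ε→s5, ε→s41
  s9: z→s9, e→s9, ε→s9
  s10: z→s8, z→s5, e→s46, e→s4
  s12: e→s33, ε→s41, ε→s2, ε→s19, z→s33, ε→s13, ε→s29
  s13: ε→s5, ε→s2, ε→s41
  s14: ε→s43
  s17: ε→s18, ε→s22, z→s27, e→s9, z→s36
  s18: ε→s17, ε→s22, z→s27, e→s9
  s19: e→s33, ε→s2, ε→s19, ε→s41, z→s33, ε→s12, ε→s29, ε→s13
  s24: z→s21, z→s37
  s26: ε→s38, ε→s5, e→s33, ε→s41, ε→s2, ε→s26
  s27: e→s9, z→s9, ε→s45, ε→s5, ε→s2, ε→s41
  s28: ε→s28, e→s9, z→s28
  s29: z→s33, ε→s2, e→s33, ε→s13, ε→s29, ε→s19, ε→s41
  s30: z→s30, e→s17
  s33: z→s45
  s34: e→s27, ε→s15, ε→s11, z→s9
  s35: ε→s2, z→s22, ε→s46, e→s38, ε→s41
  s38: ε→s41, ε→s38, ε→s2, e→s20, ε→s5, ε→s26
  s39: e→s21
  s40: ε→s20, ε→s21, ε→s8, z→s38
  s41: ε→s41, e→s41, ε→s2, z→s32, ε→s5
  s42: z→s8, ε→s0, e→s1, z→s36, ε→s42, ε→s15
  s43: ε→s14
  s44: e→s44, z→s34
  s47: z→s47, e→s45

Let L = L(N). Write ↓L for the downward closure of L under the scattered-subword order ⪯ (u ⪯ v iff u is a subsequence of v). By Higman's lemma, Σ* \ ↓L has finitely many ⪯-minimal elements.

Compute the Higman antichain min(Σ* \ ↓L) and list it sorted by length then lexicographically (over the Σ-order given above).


min(Σ*\↓L) = [zee, eeeezz].

|Q|=48, |F|=12, |δ|=120 (62 ε).
min D↑ (12 st, q0=0, F={5}): 0:z→1,e→2 1:z→1,e→3 2:z→1,e→4 3:z→3,e→5 4:z→1,e→6 5:z→5,e→5 6:z→7,e→8 7:z→7,e→9 8:z→10,e→8 9:z→11,e→5 10:z→5,e→11 11:z→5,e→5 [Hopcroft].
'zee': |S_i|=[25, 18, 13, 6] end={s15,s2,s32,s41,s5,s9} — reject; 3/3 single-dels accept.
'eeeezz': N↓-sim [25, 23, 21, 19, 16, 11, 2] end={s32,s9} rej; 6/6 del acc.
2 obstructions.


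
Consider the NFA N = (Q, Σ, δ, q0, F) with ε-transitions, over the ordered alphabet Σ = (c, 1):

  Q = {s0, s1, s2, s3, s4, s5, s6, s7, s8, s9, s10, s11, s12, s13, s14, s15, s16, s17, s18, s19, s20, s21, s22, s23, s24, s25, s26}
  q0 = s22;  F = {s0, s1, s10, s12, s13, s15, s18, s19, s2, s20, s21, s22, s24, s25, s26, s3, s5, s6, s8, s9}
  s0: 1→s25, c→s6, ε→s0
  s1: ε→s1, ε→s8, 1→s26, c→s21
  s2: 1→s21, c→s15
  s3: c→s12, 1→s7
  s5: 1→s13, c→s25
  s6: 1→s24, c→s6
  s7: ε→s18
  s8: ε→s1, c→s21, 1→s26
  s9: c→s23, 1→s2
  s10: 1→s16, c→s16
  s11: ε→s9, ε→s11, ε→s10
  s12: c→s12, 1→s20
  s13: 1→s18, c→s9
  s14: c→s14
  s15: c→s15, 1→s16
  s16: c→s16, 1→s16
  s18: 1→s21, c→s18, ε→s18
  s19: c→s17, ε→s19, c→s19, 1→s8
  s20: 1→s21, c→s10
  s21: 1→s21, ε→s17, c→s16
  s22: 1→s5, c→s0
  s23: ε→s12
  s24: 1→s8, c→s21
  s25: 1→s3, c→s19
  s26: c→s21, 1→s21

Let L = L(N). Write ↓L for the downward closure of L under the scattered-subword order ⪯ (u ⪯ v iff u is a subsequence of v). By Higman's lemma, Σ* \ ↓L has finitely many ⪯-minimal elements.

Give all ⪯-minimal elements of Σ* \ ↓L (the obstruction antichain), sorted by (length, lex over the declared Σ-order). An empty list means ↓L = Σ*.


|Q|=27, |F|=20, |δ|=56 (12 ε).
min D↑ (20 st, q0=0, F={15}): 0:c→1,1→2 1:c→3,1→4 2:c→4,1→5 3:c→3,1→6 4:c→7,1→8 5:c→9,1→10 6:c→11,1→12 7:c→7,1→12 8:c→13,1→10 9:c→13,1→14 10:c→10,1→11 11:c→15,1→11 12:c→11,1→16 13:c→13,1→17 14:c→18,1→11 15:c→15,1→15 16:c→11,1→11 17:c→19,1→11 18:c→18,1→15 19:c→15,1→15 [Hopcroft].
'cc1cc': N↓-sim [24, 21, 15, 9, 4, 1] end={s16} ∉↓L; 5/5 del acc.
'1111c': N↓-sim [24, 21, 17, 10, 3, 1] end={s16} ∉↓L; 5/5 single-dels accept.
'11c1c1': |S_i|=[24, 21, 17, 11, 7, 3, 1] end={s16} ∉↓L; 6/6 deletions ∈↓L.
3 obstructions.

min(Σ*\↓L) = [cc1cc, 1111c, 11c1c1].


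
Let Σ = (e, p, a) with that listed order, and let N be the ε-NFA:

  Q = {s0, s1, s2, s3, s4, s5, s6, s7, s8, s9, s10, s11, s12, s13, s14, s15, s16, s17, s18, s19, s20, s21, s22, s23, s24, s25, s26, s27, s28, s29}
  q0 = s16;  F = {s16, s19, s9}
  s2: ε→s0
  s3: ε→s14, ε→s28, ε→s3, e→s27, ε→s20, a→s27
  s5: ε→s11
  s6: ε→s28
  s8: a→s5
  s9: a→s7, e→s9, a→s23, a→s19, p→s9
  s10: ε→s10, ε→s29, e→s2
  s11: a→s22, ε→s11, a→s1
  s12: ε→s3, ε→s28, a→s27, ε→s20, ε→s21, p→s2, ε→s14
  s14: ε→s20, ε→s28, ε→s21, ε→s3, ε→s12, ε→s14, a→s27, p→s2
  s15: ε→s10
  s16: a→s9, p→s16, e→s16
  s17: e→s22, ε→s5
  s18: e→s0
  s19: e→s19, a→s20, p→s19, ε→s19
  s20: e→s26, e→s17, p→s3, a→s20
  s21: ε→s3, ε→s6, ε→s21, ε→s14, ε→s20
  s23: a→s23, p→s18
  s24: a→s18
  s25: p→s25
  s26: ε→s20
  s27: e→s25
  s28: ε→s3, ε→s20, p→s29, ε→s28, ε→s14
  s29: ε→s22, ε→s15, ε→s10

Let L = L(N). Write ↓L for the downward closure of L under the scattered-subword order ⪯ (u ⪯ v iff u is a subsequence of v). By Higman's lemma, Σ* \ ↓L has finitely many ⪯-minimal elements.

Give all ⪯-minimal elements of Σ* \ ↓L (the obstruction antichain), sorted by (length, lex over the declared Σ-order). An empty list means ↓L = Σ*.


|Q|=30, |F|=3, |δ|=70 (37 ε).
min D↑ (4 st, q0=0, F={3}): 0:e→0,p→0,a→1 1:e→1,p→1,a→2 2:e→2,p→2,a→3 3:e→3,p→3,a→3.
'aaa': run [26, 25, 24, 22] end={s0,s1,s10,s11,s12,s14,s15,s17,s18,s2,s20,s21,…} rej; 3/3 del acc.
1 minimals (antichain).

Antichain: [aaa].


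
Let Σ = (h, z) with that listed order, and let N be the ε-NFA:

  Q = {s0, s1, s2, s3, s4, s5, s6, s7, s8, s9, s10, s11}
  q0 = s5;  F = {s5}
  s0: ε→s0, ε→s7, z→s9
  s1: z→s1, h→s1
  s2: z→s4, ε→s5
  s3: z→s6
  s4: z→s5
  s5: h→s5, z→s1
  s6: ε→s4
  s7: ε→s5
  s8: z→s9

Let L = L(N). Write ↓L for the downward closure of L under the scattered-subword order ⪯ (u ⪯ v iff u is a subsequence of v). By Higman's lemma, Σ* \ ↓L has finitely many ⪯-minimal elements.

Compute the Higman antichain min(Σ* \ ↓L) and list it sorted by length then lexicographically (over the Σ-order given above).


A = [z].

|Q|=12, |F|=1, |δ|=14 (5 ε).
min D↑ (2 st, q0=0, F={1}): 0:h→0,z→1 1:h→1,z→1 (ε-aug+det+¬).
'z': N↓-sim [2, 1] end={s1} ∉↓L; 1/1 single-dels accept.
1 words, ⪯-incomp.


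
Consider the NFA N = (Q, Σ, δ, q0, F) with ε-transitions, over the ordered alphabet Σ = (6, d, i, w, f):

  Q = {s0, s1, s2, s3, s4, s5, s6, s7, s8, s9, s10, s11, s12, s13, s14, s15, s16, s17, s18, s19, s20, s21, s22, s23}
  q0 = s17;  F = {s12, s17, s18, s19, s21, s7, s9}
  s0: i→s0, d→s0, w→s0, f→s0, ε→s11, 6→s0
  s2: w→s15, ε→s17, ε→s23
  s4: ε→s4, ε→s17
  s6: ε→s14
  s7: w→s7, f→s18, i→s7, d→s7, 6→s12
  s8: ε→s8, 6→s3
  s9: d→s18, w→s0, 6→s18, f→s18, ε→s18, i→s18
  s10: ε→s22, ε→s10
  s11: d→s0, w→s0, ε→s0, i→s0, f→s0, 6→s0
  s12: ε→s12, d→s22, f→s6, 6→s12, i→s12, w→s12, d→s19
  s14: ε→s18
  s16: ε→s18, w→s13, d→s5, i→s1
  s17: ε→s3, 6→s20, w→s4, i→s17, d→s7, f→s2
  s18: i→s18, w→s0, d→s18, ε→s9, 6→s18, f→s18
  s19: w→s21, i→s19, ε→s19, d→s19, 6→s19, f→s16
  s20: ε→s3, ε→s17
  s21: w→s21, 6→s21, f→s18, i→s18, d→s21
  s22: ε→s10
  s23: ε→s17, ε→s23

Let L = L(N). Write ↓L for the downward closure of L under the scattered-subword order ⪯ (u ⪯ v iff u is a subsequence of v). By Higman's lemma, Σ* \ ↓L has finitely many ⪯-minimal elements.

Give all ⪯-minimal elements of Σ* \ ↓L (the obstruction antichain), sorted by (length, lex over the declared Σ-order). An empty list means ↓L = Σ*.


min(Σ*\↓L) = [dfw, d6dwiw].

|Q|=24, |F|=7, |δ|=73 (22 ε).
min D↑ (7 st, q0=0, F={5}): 0:6→0,d→1,i→0,w→0,f→0 1:6→2,d→1,i→1,w→1,f→3 2:6→2,d→4,i→2,w→2,f→3 3:6→3,d→3,i→3,w→5,f→3 4:6→4,d→4,i→4,w→6,f→3 5:6→5,d→5,i→5,w→5,f→5 6:6→6,d→6,i→3,w→6,f→3 [Hopcroft].
'dfw': run [23, 16, 10, 3] end={s0,s11,s13} rej; 3/3 del acc.
'd6dwiw': run [23, 16, 15, 12, 6, 4, 2] end={s0,s11} rej; 6/6 single-dels accept.
2 minimals (antichain).


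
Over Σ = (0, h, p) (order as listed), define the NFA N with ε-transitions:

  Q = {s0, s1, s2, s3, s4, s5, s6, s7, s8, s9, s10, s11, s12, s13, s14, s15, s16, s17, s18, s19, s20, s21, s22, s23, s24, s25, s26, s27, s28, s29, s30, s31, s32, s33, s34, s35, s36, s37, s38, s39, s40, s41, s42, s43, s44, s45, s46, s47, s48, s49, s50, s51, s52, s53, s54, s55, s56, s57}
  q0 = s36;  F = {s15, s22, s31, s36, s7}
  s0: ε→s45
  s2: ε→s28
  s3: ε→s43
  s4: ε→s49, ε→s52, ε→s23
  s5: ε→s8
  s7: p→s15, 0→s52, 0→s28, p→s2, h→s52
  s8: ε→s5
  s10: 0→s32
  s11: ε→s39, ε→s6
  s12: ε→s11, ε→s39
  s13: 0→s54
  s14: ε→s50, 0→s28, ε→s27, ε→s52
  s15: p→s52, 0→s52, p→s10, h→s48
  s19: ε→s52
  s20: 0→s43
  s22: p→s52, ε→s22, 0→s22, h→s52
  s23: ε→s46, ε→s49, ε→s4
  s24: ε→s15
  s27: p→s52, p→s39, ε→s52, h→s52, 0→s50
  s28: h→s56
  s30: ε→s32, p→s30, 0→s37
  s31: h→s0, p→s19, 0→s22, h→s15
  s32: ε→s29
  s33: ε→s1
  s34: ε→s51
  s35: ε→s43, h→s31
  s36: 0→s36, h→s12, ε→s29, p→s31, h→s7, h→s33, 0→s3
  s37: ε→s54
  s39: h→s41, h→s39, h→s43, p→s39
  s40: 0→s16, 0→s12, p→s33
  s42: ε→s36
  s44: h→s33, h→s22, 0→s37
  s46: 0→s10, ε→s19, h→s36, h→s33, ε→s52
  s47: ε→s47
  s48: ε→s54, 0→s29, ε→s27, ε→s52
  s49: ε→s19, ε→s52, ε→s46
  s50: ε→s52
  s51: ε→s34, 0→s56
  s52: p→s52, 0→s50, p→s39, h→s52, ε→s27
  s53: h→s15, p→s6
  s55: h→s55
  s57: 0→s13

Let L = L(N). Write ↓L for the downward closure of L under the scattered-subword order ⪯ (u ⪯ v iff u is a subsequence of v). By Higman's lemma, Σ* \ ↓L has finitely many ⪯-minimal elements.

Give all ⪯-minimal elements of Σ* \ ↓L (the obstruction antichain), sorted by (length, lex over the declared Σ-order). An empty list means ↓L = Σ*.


|Q|=58, |F|=5, |δ|=99 (42 ε).
min D↑ (6 st, q0=0, F={3}): 0:0→0,h→1,p→2 1:0→3,h→3,p→4 2:0→5,h→4,p→3 3:0→3,h→3,p→3 4:0→3,h→3,p→3 5:0→5,h→3,p→3.
'h0': N↓-sim [28, 23, 10] end={s27,s28,s29,s32,s39,s41,s43,s50,s52,s56} — reject; 2/2 deletions ∈↓L.
'hh': |S_i|=[28, 23, 10] end={s27,s29,s39,s41,s43,s48,s50,s52,s54,s56} ∉↓L; 2/2 deletions ∈↓L.
'pp': N↓-sim [28, 20, 10] end={s10,s19,s27,s29,s32,s39,s41,s43,s50,s52} rej; 2/2 del acc.
'p0h': N↓-sim [28, 20, 9, 6] end={s27,s39,s41,s43,s50,s52} ∉↓L; 3/3 deletions ∈↓L.
4 obstructions.

min(Σ*\↓L) = [h0, hh, pp, p0h].


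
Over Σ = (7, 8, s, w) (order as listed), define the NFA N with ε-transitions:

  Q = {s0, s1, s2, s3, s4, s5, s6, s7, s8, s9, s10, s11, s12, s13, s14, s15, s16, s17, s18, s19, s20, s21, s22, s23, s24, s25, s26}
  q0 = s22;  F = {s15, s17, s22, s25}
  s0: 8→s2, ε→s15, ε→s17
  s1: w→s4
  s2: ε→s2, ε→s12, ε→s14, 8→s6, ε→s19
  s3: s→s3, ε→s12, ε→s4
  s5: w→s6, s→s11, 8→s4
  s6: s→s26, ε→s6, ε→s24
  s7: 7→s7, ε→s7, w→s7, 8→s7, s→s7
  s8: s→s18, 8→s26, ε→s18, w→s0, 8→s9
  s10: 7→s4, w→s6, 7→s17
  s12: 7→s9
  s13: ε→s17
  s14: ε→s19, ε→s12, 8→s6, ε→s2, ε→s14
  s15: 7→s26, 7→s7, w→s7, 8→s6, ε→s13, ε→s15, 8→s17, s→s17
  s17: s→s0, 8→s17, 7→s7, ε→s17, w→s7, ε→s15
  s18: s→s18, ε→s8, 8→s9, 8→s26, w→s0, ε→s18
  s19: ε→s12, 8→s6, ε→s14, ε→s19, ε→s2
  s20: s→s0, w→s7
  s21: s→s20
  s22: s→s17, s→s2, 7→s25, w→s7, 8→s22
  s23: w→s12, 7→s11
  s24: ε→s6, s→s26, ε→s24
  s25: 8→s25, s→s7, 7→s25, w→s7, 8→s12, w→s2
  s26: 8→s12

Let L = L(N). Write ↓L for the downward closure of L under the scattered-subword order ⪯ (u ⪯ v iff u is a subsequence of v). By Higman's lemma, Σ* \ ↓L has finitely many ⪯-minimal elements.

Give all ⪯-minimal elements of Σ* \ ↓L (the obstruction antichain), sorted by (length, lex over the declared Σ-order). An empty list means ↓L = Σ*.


|Q|=27, |F|=4, |δ|=83 (29 ε).
min D↑ (4 st, q0=0, F={3}): 0:7→1,8→0,s→2,w→3 1:7→1,8→1,s→3,w→3 2:7→3,8→2,s→2,w→3 3:7→3,8→3,s→3,w→3 [Hopcroft].
'w': |S_i|=[15, 9] end={s12,s14,s19,s2,s24,s26,s6,s7,s9} — reject; 1/1 deletions ∈↓L.
'7s': |S_i|=[15, 10, 4] end={s12,s26,s7,s9} — reject; 2/2 single-dels accept.
's7': |S_i|=[15, 13, 4] end={s12,s26,s7,s9} — reject; 2/2 del acc.
3 words, ⪯-incomp.

Antichain: [w, 7s, s7].


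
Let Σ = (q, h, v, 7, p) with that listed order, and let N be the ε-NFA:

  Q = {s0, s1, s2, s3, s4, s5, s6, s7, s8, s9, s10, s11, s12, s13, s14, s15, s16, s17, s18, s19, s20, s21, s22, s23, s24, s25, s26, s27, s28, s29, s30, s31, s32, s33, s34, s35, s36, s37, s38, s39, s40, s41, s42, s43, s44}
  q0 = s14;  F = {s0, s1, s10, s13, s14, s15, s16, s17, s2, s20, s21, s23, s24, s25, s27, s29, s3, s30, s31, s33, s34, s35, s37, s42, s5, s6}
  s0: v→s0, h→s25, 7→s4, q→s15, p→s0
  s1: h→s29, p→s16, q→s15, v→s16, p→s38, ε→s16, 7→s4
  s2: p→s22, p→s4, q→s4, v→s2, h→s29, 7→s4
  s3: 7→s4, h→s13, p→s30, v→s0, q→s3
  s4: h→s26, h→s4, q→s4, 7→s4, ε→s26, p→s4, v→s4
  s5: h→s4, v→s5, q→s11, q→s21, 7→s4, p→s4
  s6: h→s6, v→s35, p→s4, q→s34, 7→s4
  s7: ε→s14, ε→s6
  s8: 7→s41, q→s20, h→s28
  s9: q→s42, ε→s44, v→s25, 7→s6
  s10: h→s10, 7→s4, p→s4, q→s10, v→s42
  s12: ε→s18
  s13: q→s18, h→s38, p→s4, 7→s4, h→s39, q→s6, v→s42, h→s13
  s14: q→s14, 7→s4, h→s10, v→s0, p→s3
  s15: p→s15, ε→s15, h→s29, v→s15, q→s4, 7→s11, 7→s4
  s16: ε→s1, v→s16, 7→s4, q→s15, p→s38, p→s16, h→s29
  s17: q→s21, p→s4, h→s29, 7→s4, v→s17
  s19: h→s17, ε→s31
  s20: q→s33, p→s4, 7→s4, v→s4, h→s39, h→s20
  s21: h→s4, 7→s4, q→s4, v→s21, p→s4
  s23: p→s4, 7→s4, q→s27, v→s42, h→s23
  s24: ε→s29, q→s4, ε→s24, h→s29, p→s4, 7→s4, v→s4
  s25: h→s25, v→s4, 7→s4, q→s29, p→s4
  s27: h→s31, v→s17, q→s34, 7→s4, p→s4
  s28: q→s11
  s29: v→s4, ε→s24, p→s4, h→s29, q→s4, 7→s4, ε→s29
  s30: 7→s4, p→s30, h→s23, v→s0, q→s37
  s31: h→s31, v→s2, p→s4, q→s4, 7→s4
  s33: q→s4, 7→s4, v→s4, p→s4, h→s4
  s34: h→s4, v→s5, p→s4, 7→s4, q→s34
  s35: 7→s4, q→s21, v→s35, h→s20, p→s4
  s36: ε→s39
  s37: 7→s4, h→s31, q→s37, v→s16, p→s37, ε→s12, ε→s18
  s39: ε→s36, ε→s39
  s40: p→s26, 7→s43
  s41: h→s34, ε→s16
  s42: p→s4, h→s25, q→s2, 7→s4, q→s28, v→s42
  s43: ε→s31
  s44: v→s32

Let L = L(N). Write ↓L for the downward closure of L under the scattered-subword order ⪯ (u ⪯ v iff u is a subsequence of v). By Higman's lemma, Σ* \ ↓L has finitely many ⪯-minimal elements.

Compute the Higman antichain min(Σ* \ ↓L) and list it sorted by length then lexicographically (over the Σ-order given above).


A = [7, hp, vqq, vhv, phqqh, ppqhq].

|Q|=45, |F|=26, |δ|=178 (20 ε).
min D↑ (25 st, q0=0, F={3}): 0:q→0,h→1,v→2,7→3,p→4 1:q→1,h→1,v→5,7→3,p→3 2:q→6,h→7,v→2,7→3,p→2 3:q→3,h→3,v→3,7→3,p→3 4:q→4,h→8,v→2,7→3,p→9 5:q→10,h→7,v→5,7→3,p→3 6:q→3,h→11,v→6,7→3,p→6 7:q→11,h→7,v→3,7→3,p→3 8:q→12,h→8,v→5,7→3,p→3 9:q→13,h→14,v→2,7→3,p→9 10:q→3,h→11,v→10,7→3,p→3 11:q→3,h→11,v→3,7→3,p→3 12:q→15,h→12,v→16,7→3,p→3 13:q→13,h→17,v→18,7→3,p→13 14:q→19,h→14,v→5,7→3,p→3 15:q→15,h→3,v→20,7→3,p→3 16:q→21,h→22,v→16,7→3,p→3 17:q→3,h→17,v→10,7→3,p→3 18:q→6,h→11,v→18,7→3,p→18 19:q→15,h→17,v→23,7→3,p→3 20:q→21,h→3,v→20,7→3,p→3 21:q→3,h→3,v→21,7→3,p→3 22:q→24,h→22,v→3,7→3,p→3 23:q→21,h→11,v→23,7→3,p→3 24:q→3,h→3,v→3,7→3,p→3 (ε-aug+det+¬).
'7': |S_i|=[36, 3] end={s11,s26,s4} — reject; 1/1 single-dels accept.
'hp': run [36, 27, 3] end={s22,s26,s4} — reject; 2/2 single-dels accept.
'vqq': run [36, 23, 11, 3] end={s11,s26,s4} ∉↓L; 3/3 deletions ∈↓L.
'vhv': N↓-sim [36, 23, 9, 2] end={s26,s4} — reject; 3/3 deletions ∈↓L.
'phqqh': N↓-sim [36, 34, 26, 21, 7, 2] end={s26,s4} ∉↓L; 5/5 deletions ∈↓L.
'ppqhq': |S_i|=[36, 34, 26, 21, 7, 2] end={s26,s4} ∉↓L; 5/5 single-dels accept.
6 minimals (antichain).


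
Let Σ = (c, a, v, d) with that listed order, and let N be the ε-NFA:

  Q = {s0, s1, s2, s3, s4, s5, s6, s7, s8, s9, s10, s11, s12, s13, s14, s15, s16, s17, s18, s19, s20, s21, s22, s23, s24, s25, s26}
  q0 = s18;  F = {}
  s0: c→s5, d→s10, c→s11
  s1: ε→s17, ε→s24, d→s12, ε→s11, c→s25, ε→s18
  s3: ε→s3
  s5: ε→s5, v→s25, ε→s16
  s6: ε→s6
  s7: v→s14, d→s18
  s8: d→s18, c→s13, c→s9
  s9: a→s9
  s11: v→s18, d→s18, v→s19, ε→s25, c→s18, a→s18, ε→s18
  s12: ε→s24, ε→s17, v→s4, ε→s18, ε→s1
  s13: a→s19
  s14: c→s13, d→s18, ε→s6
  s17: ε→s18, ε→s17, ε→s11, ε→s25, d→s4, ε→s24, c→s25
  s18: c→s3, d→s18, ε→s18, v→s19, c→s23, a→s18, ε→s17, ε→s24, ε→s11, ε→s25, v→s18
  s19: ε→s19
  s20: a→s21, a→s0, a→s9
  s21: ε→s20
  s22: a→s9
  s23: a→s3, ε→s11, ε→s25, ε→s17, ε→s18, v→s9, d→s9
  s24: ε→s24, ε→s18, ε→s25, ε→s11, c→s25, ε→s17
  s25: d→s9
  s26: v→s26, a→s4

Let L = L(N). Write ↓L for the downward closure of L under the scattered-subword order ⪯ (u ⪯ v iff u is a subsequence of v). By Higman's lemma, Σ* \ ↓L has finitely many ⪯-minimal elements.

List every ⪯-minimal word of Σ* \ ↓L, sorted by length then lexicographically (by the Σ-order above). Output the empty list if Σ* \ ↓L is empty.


|Q|=27, |F|=0, |δ|=76 (36 ε).
min D↑ (1 st, q0=0, F={0}): 0:c→0,a→0,v→0,d→0.
ε ∈ L(D↑) — L = ∅.

A = [ε].


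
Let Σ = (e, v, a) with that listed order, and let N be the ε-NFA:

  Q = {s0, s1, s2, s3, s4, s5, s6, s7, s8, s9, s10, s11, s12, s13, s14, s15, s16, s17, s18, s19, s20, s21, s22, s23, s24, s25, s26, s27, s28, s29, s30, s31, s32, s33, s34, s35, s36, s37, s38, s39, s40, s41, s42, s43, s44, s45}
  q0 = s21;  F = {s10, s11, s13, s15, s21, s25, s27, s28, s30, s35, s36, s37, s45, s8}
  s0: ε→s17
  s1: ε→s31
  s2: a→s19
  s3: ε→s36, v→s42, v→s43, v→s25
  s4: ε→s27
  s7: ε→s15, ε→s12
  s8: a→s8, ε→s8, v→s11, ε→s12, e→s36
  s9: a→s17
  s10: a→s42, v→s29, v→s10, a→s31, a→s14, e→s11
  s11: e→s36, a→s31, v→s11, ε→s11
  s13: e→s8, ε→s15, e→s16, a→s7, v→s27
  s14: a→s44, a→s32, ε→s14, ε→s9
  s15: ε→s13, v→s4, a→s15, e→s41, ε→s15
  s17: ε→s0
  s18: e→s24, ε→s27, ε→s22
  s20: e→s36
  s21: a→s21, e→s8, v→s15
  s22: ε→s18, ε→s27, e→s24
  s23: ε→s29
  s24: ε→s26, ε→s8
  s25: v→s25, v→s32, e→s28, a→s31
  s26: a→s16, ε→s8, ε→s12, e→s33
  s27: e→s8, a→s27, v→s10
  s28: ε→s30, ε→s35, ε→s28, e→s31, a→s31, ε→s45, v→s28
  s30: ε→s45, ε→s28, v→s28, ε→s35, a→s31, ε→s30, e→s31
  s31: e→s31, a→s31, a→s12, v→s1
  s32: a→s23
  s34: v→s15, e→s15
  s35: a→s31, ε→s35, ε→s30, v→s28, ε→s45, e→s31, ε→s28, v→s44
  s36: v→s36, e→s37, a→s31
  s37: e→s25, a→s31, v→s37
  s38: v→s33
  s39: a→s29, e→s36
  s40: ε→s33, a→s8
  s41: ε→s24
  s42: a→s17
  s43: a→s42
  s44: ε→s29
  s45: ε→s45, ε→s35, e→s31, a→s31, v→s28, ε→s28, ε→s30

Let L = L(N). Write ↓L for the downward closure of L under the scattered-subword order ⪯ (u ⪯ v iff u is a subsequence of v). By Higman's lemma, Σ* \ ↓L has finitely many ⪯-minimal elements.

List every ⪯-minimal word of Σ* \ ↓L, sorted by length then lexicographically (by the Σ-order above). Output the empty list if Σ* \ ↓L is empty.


min(Σ*\↓L) = [eea, eva, vvva, eeeeee].

|Q|=46, |F|=14, |δ|=116 (43 ε).
min D↑ (11 st, q0=0, F={7}): 0:e→1,v→2,a→0 1:e→3,v→4,a→1 2:e→1,v→5,a→2 3:e→6,v→3,a→7 4:e→3,v→4,a→7 5:e→1,v→8,a→5 6:e→9,v→6,a→7 7:e→7,v→7,a→7 8:e→4,v→8,a→7 9:e→10,v→9,a→7 10:e→7,v→10,a→7.
'eea': |S_i|=[33, 21, 15, 5] end={s1,s12,s23,s29,s31} ∉↓L; 3/3 del acc.
'eva': N↓-sim [33, 21, 15, 5] end={s1,s12,s23,s29,s31} — reject; 3/3 del acc.
'vvva': |S_i|=[33, 32, 24, 21, 12] end={s0,s1,s12,s14,s17,s23,s29,s31,s32,s42,s44,s9} — reject; 4/4 deletions ∈↓L.
'eeeeee': N↓-sim [33, 21, 15, 13, 12, 9, 3] end={s1,s12,s31} rej; 6/6 deletions ∈↓L.
4 words, ⪯-incomp.
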